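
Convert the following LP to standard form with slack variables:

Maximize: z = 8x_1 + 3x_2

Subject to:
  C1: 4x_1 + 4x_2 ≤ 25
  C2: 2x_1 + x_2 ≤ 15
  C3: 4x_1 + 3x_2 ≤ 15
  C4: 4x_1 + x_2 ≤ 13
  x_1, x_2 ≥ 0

max z = 8x_1 + 3x_2

s.t.
  4x_1 + 4x_2 + s1 = 25
  2x_1 + x_2 + s2 = 15
  4x_1 + 3x_2 + s3 = 15
  4x_1 + x_2 + s4 = 13
  x_1, x_2, s1, s2, s3, s4 ≥ 0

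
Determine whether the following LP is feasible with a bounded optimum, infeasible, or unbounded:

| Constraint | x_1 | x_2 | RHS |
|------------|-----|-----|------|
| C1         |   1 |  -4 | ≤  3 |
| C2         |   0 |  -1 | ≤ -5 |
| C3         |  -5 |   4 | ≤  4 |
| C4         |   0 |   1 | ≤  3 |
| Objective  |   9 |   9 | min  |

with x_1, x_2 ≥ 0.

Infeasible (no feasible solution exists)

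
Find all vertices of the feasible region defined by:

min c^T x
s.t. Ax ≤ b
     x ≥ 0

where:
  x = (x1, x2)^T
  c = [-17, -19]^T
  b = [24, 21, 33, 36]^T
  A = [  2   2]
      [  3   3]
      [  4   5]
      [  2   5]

(0, 0), (7, 0), (2, 5), (0, 6.6)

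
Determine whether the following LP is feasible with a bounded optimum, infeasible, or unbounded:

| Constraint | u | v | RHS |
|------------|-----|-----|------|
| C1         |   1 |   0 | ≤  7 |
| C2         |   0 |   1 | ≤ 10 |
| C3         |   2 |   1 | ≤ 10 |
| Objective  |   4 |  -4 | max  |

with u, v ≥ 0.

Feasible with a bounded optimal solution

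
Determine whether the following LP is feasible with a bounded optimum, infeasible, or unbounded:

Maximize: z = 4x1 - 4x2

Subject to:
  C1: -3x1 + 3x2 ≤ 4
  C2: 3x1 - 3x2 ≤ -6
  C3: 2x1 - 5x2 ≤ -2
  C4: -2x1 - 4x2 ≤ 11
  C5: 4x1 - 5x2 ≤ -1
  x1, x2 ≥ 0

Infeasible (no feasible solution exists)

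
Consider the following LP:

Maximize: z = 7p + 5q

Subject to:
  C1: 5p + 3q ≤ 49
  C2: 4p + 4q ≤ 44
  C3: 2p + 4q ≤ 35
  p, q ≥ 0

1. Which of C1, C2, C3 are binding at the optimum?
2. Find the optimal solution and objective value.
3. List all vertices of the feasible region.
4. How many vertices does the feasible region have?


1. C1, C2
2. p = 8, q = 3, z = 71
3. (0, 0), (9.8, 0), (8, 3), (4.5, 6.5), (0, 8.75)
4. 5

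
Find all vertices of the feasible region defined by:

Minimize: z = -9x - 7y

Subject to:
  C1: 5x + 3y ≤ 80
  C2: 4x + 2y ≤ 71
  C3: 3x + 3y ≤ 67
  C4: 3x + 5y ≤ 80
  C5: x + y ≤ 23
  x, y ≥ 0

(0, 0), (16, 0), (10, 10), (0, 16)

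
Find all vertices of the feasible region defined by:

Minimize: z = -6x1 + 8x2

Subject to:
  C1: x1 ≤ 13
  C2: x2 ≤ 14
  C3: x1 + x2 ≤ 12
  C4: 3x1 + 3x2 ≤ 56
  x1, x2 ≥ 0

(0, 0), (12, 0), (0, 12)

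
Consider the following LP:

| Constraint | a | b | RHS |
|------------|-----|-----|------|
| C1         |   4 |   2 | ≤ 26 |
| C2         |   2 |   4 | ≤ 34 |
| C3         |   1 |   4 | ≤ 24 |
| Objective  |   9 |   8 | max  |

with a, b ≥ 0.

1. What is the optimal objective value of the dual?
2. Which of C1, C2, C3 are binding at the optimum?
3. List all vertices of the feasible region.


1. 76
2. C1, C3
3. (0, 0), (6.5, 0), (4, 5), (0, 6)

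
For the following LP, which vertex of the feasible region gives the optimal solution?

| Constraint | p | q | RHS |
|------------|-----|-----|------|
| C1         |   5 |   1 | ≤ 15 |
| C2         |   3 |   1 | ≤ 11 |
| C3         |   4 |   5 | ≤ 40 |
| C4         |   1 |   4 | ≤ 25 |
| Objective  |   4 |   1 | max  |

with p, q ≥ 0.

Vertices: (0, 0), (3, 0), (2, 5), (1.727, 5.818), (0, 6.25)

Evaluate the objective at each vertex of the feasible region:
  z(0, 0) = 0
  z(3, 0) = 12
  z(2, 5) = 13  ←
  z(1.727, 5.818) = 12.73
  z(0, 6.25) = 6.25
The maximum is at p = 2, q = 5.

(2, 5)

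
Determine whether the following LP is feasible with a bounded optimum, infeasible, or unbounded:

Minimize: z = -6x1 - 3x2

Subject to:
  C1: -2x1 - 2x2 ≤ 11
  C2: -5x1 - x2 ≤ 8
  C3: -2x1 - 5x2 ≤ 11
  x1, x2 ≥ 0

Unbounded (objective can decrease without bound)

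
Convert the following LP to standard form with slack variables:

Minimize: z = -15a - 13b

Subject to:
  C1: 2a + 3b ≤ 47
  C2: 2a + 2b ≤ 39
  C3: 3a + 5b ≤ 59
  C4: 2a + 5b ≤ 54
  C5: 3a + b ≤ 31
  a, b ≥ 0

min z = -15a - 13b

s.t.
  2a + 3b + s1 = 47
  2a + 2b + s2 = 39
  3a + 5b + s3 = 59
  2a + 5b + s4 = 54
  3a + b + s5 = 31
  a, b, s1, s2, s3, s4, s5 ≥ 0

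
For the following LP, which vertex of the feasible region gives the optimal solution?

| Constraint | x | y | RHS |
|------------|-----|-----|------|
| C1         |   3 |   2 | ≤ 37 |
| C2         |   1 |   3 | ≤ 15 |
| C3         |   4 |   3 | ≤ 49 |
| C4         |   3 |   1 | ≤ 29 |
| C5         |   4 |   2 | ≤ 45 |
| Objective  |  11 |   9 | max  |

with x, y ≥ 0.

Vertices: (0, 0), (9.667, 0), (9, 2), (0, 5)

Evaluate the objective at each vertex of the feasible region:
  z(0, 0) = 0
  z(9.667, 0) = 106.3
  z(9, 2) = 117  ←
  z(0, 5) = 45
The maximum is at x = 9, y = 2.

(9, 2)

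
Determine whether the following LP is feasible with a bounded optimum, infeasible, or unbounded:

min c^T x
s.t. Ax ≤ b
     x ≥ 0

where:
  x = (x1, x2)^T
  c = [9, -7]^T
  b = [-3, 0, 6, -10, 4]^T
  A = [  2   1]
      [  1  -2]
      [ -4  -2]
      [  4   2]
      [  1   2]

Infeasible (no feasible solution exists)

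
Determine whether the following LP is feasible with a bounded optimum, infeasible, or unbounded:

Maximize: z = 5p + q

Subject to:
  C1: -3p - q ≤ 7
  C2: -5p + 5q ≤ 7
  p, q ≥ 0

Unbounded (objective can increase without bound)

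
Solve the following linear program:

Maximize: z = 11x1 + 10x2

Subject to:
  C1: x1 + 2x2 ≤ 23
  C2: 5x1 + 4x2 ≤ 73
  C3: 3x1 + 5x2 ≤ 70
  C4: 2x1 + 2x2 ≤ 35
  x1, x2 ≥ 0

Evaluate the objective at each vertex of the feasible region:
  z(0, 0) = 0
  z(14.6, 0) = 160.6
  z(9, 7) = 169  ←
  z(0, 11.5) = 115
The maximum is at x1 = 9, x2 = 7.

x1 = 9, x2 = 7, z = 169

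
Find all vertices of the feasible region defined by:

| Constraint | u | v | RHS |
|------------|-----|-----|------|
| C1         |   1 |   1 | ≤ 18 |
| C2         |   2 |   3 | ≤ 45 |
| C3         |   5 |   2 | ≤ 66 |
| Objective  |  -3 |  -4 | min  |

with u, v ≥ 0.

(0, 0), (13.2, 0), (10, 8), (9, 9), (0, 15)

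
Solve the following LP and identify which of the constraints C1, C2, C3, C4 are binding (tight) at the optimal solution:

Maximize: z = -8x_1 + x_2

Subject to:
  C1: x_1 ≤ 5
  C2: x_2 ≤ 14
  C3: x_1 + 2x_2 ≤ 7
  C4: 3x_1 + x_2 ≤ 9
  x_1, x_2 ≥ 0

At x_1 = 0, x_2 = 3.5, compute slack b - a·x for each constraint:
  C1: 5 − 0 = 5  (slack)
  C2: 14 − 3.5 = 10.5  (slack)
  C3: 7 − 7 = 0  (binding)
  C4: 9 − 3.5 = 5.5  (slack)

Optimal: x_1 = 0, x_2 = 3.5
Binding: C3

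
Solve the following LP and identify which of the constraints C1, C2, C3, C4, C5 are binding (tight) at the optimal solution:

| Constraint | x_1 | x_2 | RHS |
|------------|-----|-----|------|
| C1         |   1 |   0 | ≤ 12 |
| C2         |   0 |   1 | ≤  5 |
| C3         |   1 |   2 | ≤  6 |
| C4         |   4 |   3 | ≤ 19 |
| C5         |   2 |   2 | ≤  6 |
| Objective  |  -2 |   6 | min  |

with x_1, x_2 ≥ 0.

At x_1 = 3, x_2 = 0, compute slack b - a·x for each constraint:
  C1: 12 − 3 = 9  (slack)
  C2: 5 − 0 = 5  (slack)
  C3: 6 − 3 = 3  (slack)
  C4: 19 − 12 = 7  (slack)
  C5: 6 − 6 = 0  (binding)

Optimal: x_1 = 3, x_2 = 0
Binding: C5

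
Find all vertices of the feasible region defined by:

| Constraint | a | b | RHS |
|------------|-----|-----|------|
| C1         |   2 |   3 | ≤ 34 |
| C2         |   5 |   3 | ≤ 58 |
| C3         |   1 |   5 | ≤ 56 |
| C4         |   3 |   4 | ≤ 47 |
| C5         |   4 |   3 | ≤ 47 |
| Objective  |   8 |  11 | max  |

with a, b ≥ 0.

(0, 0), (11.6, 0), (11, 1), (6.714, 6.714), (5, 8), (0.2857, 11.14), (0, 11.2)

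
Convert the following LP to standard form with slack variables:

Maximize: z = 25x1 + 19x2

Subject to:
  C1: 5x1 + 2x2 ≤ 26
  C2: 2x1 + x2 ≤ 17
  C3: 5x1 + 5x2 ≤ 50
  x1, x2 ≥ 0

max z = 25x1 + 19x2

s.t.
  5x1 + 2x2 + s1 = 26
  2x1 + x2 + s2 = 17
  5x1 + 5x2 + s3 = 50
  x1, x2, s1, s2, s3 ≥ 0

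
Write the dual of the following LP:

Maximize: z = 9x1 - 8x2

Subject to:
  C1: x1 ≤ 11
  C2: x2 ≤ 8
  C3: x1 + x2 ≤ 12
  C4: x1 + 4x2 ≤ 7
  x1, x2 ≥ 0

Primal max cᵀx s.t. Ax ≤ b, x ≥ 0  →  Dual min bᵀy s.t. Aᵀy ≥ c, y ≥ 0.

Minimize: z = 11y1 + 8y2 + 12y3 + 7y4

Subject to:
  y1 + y3 + y4 ≥ 9
  y2 + y3 + 4y4 ≥ -8
  y1, y2, y3, y4 ≥ 0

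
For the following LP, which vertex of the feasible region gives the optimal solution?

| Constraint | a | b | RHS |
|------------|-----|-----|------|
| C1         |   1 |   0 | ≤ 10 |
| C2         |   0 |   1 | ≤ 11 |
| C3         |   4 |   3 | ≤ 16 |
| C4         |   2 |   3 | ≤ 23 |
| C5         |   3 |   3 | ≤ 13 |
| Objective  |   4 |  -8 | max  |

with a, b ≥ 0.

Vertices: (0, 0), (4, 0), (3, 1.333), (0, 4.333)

Evaluate the objective at each vertex of the feasible region:
  z(0, 0) = 0
  z(4, 0) = 16  ←
  z(3, 1.333) = 1.333
  z(0, 4.333) = -34.67
The maximum is at a = 4, b = 0.

(4, 0)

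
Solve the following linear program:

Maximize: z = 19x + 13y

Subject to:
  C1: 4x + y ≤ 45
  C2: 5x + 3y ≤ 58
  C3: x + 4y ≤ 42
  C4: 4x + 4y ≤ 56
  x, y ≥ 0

Evaluate the objective at each vertex of the feasible region:
  z(0, 0) = 0
  z(11.25, 0) = 213.8
  z(11, 1) = 222
  z(8, 6) = 230  ←
  z(4.667, 9.333) = 210
  z(0, 10.5) = 136.5
The maximum is at x = 8, y = 6.

x = 8, y = 6, z = 230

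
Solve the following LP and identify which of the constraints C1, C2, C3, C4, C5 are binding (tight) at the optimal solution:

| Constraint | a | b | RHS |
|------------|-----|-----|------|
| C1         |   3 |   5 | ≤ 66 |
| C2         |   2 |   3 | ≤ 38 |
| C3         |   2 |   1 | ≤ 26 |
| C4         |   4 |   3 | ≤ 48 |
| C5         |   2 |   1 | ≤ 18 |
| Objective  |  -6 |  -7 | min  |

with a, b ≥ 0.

At a = 4, b = 10, compute slack b - a·x for each constraint:
  C1: 66 − 62 = 4  (slack)
  C2: 38 − 38 = 0  (binding)
  C3: 26 − 18 = 8  (slack)
  C4: 48 − 46 = 2  (slack)
  C5: 18 − 18 = 0  (binding)

Optimal: a = 4, b = 10
Binding: C2, C5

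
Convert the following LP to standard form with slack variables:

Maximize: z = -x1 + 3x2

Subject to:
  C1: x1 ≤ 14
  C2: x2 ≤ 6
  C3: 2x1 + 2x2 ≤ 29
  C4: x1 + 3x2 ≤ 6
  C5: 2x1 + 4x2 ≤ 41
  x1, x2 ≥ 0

max z = -x1 + 3x2

s.t.
  x1 + s1 = 14
  x2 + s2 = 6
  2x1 + 2x2 + s3 = 29
  x1 + 3x2 + s4 = 6
  2x1 + 4x2 + s5 = 41
  x1, x2, s1, s2, s3, s4, s5 ≥ 0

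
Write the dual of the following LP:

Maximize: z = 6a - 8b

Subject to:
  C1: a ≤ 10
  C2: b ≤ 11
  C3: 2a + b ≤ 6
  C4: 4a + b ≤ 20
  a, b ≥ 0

Primal max cᵀx s.t. Ax ≤ b, x ≥ 0  →  Dual min bᵀy s.t. Aᵀy ≥ c, y ≥ 0.

Minimize: z = 10y1 + 11y2 + 6y3 + 20y4

Subject to:
  y1 + 2y3 + 4y4 ≥ 6
  y2 + y3 + y4 ≥ -8
  y1, y2, y3, y4 ≥ 0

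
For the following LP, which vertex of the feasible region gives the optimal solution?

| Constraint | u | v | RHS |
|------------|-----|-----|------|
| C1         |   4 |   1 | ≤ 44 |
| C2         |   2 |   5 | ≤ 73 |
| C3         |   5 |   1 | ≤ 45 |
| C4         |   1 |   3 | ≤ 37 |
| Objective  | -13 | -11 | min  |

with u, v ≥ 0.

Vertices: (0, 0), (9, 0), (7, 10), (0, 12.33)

Evaluate the objective at each vertex of the feasible region:
  z(0, 0) = 0
  z(9, 0) = -117
  z(7, 10) = -201  ←
  z(0, 12.33) = -135.7
The minimum is at u = 7, v = 10.

(7, 10)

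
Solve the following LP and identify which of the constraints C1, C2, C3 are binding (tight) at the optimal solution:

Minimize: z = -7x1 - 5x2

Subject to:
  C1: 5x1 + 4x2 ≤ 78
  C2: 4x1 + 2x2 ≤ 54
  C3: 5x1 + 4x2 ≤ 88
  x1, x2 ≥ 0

At x1 = 10, x2 = 7, compute slack b - a·x for each constraint:
  C1: 78 − 78 = 0  (binding)
  C2: 54 − 54 = 0  (binding)
  C3: 88 − 78 = 10  (slack)

Optimal: x1 = 10, x2 = 7
Binding: C1, C2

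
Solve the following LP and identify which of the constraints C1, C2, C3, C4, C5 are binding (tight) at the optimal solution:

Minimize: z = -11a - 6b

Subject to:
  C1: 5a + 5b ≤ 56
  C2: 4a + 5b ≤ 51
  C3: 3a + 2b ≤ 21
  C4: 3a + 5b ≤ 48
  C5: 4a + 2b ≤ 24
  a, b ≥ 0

At a = 3, b = 6, compute slack b - a·x for each constraint:
  C1: 56 − 45 = 11  (slack)
  C2: 51 − 42 = 9  (slack)
  C3: 21 − 21 = 0  (binding)
  C4: 48 − 39 = 9  (slack)
  C5: 24 − 24 = 0  (binding)

Optimal: a = 3, b = 6
Binding: C3, C5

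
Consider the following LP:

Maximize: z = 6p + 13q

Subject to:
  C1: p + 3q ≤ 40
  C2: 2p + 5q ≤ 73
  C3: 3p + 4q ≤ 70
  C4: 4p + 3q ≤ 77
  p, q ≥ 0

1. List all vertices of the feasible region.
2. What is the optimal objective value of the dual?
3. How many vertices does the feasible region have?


1. (0, 0), (19.25, 0), (14, 7), (10, 10), (0, 13.33)
2. 190
3. 5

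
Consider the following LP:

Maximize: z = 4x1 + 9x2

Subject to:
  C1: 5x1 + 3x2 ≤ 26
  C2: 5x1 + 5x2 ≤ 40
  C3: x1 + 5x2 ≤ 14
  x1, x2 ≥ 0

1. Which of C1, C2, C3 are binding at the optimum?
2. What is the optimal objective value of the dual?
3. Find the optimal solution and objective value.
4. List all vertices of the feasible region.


1. C1, C3
2. 34
3. x1 = 4, x2 = 2, z = 34
4. (0, 0), (5.2, 0), (4, 2), (0, 2.8)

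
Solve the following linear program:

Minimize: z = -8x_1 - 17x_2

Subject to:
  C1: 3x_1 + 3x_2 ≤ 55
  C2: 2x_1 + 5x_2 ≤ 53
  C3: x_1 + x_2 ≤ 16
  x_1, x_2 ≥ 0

Evaluate the objective at each vertex of the feasible region:
  z(0, 0) = 0
  z(16, 0) = -128
  z(9, 7) = -191  ←
  z(0, 10.6) = -180.2
The minimum is at x_1 = 9, x_2 = 7.

x_1 = 9, x_2 = 7, z = -191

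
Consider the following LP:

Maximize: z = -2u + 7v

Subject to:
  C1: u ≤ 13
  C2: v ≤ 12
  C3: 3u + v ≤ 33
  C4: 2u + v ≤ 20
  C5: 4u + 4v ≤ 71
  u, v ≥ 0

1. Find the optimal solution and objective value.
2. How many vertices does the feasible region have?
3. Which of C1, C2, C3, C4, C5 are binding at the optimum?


1. u = 0, v = 12, z = 84
2. 4
3. C2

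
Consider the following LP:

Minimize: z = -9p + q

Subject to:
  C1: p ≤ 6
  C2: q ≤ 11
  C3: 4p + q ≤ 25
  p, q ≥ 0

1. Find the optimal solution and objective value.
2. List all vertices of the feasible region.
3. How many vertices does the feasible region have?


1. p = 6, q = 0, z = -54
2. (0, 0), (6, 0), (6, 1), (3.5, 11), (0, 11)
3. 5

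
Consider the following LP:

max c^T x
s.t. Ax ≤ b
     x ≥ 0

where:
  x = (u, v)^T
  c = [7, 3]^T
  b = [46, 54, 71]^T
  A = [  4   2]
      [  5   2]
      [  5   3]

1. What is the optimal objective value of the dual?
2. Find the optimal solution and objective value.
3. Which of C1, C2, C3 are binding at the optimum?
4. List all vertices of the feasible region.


1. 77
2. u = 8, v = 7, z = 77
3. C1, C2
4. (0, 0), (10.8, 0), (8, 7), (0, 23)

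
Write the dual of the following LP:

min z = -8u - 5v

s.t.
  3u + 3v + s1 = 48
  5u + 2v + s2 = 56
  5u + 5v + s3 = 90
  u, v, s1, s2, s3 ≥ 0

Primal min cᵀx s.t. Ax ≤ b, x ≥ 0  →  Dual max −bᵀy s.t. Aᵀy ≥ −c, y ≥ 0.

Maximize: z = -48y1 - 56y2 - 90y3

Subject to:
  3y1 + 5y2 + 5y3 ≥ 8
  3y1 + 2y2 + 5y3 ≥ 5
  y1, y2, y3 ≥ 0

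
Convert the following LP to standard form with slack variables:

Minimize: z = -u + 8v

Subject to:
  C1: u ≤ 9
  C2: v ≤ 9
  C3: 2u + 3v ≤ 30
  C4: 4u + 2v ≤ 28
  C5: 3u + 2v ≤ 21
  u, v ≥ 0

min z = -u + 8v

s.t.
  u + s1 = 9
  v + s2 = 9
  2u + 3v + s3 = 30
  4u + 2v + s4 = 28
  3u + 2v + s5 = 21
  u, v, s1, s2, s3, s4, s5 ≥ 0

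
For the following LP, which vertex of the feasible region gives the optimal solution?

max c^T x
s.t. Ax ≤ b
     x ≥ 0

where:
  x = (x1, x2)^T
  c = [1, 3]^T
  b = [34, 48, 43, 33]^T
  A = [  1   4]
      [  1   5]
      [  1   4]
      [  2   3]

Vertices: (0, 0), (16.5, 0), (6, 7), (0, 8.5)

Evaluate the objective at each vertex of the feasible region:
  z(0, 0) = 0
  z(16.5, 0) = 16.5
  z(6, 7) = 27  ←
  z(0, 8.5) = 25.5
The maximum is at x1 = 6, x2 = 7.

(6, 7)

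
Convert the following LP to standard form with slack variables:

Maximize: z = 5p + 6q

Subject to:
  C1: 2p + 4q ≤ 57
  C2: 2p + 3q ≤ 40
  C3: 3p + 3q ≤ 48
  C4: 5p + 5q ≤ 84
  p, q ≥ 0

max z = 5p + 6q

s.t.
  2p + 4q + s1 = 57
  2p + 3q + s2 = 40
  3p + 3q + s3 = 48
  5p + 5q + s4 = 84
  p, q, s1, s2, s3, s4 ≥ 0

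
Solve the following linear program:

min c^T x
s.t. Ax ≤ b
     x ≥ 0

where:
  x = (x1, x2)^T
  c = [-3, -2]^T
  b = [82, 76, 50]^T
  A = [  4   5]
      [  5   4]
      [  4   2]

Evaluate the objective at each vertex of the feasible region:
  z(0, 0) = 0
  z(12.5, 0) = -37.5
  z(8, 9) = -42  ←
  z(5.778, 11.78) = -40.89
  z(0, 16.4) = -32.8
The minimum is at x1 = 8, x2 = 9.

x1 = 8, x2 = 9, z = -42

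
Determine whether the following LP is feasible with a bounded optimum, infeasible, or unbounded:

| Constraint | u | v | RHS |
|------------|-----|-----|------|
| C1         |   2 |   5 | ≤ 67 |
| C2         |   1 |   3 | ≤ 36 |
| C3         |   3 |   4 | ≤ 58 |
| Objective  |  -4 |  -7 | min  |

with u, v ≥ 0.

Feasible with a bounded optimal solution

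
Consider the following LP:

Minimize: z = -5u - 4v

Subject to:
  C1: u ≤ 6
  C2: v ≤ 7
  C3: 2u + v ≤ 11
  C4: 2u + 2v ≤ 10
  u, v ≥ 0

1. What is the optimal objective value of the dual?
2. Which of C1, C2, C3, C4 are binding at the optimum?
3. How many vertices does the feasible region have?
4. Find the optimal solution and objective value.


1. -25
2. C4
3. 3
4. u = 5, v = 0, z = -25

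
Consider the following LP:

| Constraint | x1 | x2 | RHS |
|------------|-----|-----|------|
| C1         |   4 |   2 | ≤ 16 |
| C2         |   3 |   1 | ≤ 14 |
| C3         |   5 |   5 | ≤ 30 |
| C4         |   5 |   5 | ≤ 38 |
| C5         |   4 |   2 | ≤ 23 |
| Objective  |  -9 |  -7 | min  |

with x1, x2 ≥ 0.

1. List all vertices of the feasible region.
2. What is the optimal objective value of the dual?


1. (0, 0), (4, 0), (2, 4), (0, 6)
2. -46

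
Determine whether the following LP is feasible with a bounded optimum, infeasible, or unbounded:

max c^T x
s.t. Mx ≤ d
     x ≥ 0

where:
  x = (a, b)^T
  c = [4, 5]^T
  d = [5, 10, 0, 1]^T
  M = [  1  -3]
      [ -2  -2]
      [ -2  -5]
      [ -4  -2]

Unbounded (objective can increase without bound)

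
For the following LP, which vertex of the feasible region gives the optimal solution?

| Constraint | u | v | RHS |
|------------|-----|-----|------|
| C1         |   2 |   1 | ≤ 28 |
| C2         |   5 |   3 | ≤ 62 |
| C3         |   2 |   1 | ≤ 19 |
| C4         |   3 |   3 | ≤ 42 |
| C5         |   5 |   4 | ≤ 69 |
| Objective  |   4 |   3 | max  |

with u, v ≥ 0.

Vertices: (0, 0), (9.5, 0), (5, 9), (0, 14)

Evaluate the objective at each vertex of the feasible region:
  z(0, 0) = 0
  z(9.5, 0) = 38
  z(5, 9) = 47  ←
  z(0, 14) = 42
The maximum is at u = 5, v = 9.

(5, 9)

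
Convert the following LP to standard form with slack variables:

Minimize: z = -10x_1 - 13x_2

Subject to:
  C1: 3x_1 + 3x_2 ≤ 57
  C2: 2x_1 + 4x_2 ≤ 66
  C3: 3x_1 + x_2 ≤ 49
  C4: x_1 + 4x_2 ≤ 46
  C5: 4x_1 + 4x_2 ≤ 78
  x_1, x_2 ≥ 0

min z = -10x_1 - 13x_2

s.t.
  3x_1 + 3x_2 + s1 = 57
  2x_1 + 4x_2 + s2 = 66
  3x_1 + x_2 + s3 = 49
  x_1 + 4x_2 + s4 = 46
  4x_1 + 4x_2 + s5 = 78
  x_1, x_2, s1, s2, s3, s4, s5 ≥ 0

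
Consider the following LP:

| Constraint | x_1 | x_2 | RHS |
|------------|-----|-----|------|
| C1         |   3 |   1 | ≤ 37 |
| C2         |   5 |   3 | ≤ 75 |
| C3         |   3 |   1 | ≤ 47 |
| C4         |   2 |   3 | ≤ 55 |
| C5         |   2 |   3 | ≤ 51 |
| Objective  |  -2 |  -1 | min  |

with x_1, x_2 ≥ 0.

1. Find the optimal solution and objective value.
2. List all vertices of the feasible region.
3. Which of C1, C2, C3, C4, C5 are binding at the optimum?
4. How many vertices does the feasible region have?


1. x_1 = 9, x_2 = 10, z = -28
2. (0, 0), (12.33, 0), (9, 10), (8, 11.67), (0, 17)
3. C1, C2
4. 5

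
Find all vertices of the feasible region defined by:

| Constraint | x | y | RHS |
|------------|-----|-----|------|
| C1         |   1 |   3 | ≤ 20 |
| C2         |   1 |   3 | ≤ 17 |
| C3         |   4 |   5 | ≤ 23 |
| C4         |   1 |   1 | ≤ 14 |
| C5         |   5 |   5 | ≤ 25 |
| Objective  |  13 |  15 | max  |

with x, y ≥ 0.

(0, 0), (5, 0), (2, 3), (0, 4.6)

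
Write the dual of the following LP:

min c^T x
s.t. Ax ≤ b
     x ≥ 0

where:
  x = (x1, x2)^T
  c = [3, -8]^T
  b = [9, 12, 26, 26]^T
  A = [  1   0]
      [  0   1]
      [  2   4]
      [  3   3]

Primal min cᵀx s.t. Ax ≤ b, x ≥ 0  →  Dual max −bᵀy s.t. Aᵀy ≥ −c, y ≥ 0.

Maximize: z = -9y1 - 12y2 - 26y3 - 26y4

Subject to:
  y1 + 2y3 + 3y4 ≥ -3
  y2 + 4y3 + 3y4 ≥ 8
  y1, y2, y3, y4 ≥ 0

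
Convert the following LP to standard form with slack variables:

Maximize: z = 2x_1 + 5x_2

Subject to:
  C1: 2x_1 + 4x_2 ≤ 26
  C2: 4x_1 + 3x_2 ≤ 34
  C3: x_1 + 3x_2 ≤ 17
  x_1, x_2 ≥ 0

max z = 2x_1 + 5x_2

s.t.
  2x_1 + 4x_2 + s1 = 26
  4x_1 + 3x_2 + s2 = 34
  x_1 + 3x_2 + s3 = 17
  x_1, x_2, s1, s2, s3 ≥ 0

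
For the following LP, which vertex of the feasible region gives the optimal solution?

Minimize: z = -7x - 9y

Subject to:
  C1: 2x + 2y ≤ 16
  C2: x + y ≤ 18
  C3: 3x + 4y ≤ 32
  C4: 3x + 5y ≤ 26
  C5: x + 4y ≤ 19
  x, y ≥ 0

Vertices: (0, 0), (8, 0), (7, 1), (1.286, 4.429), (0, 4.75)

Evaluate the objective at each vertex of the feasible region:
  z(0, 0) = 0
  z(8, 0) = -56
  z(7, 1) = -58  ←
  z(1.286, 4.429) = -48.86
  z(0, 4.75) = -42.75
The minimum is at x = 7, y = 1.

(7, 1)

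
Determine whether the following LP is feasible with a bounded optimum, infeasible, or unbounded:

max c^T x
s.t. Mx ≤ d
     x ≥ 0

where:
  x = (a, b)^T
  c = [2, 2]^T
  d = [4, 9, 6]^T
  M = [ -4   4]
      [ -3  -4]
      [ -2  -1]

Unbounded (objective can increase without bound)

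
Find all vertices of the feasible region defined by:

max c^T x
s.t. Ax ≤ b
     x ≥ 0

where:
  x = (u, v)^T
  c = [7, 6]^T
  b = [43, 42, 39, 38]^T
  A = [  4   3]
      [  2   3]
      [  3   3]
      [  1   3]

(0, 0), (10.75, 0), (4, 9), (0.5, 12.5), (0, 12.67)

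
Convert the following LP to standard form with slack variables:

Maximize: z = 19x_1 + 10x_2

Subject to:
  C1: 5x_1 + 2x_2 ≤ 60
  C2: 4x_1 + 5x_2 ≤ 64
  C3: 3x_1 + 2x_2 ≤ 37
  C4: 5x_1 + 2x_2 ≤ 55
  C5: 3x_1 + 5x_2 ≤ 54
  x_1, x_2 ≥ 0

max z = 19x_1 + 10x_2

s.t.
  5x_1 + 2x_2 + s1 = 60
  4x_1 + 5x_2 + s2 = 64
  3x_1 + 2x_2 + s3 = 37
  5x_1 + 2x_2 + s4 = 55
  3x_1 + 5x_2 + s5 = 54
  x_1, x_2, s1, s2, s3, s4, s5 ≥ 0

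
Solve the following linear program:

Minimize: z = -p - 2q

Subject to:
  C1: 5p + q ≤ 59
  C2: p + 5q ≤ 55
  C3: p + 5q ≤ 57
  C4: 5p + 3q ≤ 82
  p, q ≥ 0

Evaluate the objective at each vertex of the feasible region:
  z(0, 0) = 0
  z(11.8, 0) = -11.8
  z(10, 9) = -28  ←
  z(0, 11) = -22
The minimum is at p = 10, q = 9.

p = 10, q = 9, z = -28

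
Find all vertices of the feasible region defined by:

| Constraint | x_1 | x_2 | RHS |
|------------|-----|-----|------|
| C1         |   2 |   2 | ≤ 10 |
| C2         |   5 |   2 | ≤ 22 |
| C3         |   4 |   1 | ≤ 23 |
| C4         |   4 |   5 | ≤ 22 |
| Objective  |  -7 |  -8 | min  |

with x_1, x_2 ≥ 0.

(0, 0), (4.4, 0), (4, 1), (3, 2), (0, 4.4)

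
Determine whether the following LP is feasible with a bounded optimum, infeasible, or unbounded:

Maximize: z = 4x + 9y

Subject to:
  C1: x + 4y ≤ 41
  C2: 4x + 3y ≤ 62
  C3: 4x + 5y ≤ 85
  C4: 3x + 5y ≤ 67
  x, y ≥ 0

Feasible with a bounded optimal solution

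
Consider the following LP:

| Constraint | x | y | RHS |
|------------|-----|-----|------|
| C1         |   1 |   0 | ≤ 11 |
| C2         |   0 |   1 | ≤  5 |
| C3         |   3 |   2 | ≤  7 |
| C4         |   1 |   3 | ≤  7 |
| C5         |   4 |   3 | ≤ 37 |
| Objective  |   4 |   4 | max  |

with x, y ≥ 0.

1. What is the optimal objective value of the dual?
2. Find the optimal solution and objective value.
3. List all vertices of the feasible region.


1. 12
2. x = 1, y = 2, z = 12
3. (0, 0), (2.333, 0), (1, 2), (0, 2.333)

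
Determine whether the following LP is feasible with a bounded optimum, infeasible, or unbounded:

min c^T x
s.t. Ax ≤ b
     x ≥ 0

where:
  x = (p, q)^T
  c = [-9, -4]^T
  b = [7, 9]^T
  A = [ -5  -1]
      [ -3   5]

Unbounded (objective can decrease without bound)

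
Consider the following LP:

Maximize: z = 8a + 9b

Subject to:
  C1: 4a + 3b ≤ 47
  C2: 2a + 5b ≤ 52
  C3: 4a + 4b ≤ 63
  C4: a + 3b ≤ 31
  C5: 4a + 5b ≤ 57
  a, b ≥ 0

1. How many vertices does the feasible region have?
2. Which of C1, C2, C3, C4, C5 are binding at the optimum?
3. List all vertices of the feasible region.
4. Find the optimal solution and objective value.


1. 6
2. C1, C5
3. (0, 0), (11.75, 0), (8, 5), (2.5, 9.4), (1, 10), (0, 10.33)
4. a = 8, b = 5, z = 109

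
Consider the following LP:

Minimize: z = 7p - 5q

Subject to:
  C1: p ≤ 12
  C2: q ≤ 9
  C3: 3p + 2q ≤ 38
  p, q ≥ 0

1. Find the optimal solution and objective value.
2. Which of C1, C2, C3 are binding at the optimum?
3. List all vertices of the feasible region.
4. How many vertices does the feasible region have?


1. p = 0, q = 9, z = -45
2. C2
3. (0, 0), (12, 0), (12, 1), (6.667, 9), (0, 9)
4. 5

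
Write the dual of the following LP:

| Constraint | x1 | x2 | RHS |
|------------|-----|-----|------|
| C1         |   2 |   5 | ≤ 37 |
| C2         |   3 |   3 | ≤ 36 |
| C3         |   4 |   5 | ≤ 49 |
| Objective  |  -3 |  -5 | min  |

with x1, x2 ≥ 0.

Primal min cᵀx s.t. Ax ≤ b, x ≥ 0  →  Dual max −bᵀy s.t. Aᵀy ≥ −c, y ≥ 0.

Maximize: z = -37y1 - 36y2 - 49y3

Subject to:
  2y1 + 3y2 + 4y3 ≥ 3
  5y1 + 3y2 + 5y3 ≥ 5
  y1, y2, y3 ≥ 0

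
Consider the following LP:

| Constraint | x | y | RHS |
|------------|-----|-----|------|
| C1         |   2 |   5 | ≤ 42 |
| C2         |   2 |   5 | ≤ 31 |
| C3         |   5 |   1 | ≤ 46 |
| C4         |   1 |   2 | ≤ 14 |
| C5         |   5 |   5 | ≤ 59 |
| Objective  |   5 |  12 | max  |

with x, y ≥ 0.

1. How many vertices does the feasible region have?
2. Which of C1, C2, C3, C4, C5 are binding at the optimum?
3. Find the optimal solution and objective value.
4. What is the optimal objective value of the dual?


1. 5
2. C2, C4
3. x = 8, y = 3, z = 76
4. 76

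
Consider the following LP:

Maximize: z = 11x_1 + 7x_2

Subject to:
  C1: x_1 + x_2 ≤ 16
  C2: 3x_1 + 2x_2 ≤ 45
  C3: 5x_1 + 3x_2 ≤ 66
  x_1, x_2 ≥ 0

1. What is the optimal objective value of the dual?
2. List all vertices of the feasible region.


1. 148
2. (0, 0), (13.2, 0), (9, 7), (0, 16)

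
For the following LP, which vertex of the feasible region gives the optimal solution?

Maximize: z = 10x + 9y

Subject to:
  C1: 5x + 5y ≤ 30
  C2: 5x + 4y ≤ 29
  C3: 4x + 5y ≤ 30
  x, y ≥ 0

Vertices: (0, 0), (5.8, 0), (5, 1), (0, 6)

Evaluate the objective at each vertex of the feasible region:
  z(0, 0) = 0
  z(5.8, 0) = 58
  z(5, 1) = 59  ←
  z(0, 6) = 54
The maximum is at x = 5, y = 1.

(5, 1)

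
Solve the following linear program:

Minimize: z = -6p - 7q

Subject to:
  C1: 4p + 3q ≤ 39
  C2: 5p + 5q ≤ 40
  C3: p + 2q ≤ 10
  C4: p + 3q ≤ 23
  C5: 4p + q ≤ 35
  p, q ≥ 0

Evaluate the objective at each vertex of the feasible region:
  z(0, 0) = 0
  z(8, 0) = -48
  z(6, 2) = -50  ←
  z(0, 5) = -35
The minimum is at p = 6, q = 2.

p = 6, q = 2, z = -50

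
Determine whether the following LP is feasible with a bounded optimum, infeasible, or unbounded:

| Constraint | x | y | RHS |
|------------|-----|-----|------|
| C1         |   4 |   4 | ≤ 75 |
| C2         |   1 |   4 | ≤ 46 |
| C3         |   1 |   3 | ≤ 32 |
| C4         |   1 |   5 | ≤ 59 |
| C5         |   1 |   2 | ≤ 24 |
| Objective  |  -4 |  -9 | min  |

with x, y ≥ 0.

Feasible with a bounded optimal solution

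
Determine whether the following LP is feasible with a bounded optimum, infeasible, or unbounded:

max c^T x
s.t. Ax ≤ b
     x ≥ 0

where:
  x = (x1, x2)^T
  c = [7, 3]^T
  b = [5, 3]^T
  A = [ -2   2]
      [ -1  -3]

Unbounded (objective can increase without bound)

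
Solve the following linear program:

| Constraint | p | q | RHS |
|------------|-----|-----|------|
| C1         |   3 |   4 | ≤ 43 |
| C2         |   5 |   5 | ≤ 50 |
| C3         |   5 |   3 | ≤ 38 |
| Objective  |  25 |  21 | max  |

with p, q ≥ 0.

Evaluate the objective at each vertex of the feasible region:
  z(0, 0) = 0
  z(7.6, 0) = 190
  z(4, 6) = 226  ←
  z(0, 10) = 210
The maximum is at p = 4, q = 6.

p = 4, q = 6, z = 226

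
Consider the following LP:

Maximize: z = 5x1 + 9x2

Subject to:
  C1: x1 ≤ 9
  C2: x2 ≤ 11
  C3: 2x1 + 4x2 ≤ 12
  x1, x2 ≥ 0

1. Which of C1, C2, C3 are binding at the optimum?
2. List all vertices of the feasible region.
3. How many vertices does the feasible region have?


1. C3
2. (0, 0), (6, 0), (0, 3)
3. 3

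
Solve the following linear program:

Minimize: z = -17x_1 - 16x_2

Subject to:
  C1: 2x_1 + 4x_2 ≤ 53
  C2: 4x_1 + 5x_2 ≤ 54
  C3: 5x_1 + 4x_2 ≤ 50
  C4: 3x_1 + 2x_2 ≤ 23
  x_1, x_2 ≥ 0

Evaluate the objective at each vertex of the feasible region:
  z(0, 0) = 0
  z(7.667, 0) = -130.3
  z(1, 10) = -177  ←
  z(0, 10.8) = -172.8
The minimum is at x_1 = 1, x_2 = 10.

x_1 = 1, x_2 = 10, z = -177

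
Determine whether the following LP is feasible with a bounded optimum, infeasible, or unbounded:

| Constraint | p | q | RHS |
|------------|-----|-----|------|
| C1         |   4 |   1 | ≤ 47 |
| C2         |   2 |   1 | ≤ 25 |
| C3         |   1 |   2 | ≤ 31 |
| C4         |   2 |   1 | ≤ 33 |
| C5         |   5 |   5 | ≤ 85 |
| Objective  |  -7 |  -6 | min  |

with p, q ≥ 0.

Feasible with a bounded optimal solution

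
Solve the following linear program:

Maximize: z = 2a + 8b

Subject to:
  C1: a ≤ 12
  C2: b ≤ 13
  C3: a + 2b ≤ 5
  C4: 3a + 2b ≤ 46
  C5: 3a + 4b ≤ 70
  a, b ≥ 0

Evaluate the objective at each vertex of the feasible region:
  z(0, 0) = 0
  z(5, 0) = 10
  z(0, 2.5) = 20  ←
The maximum is at a = 0, b = 2.5.

a = 0, b = 2.5, z = 20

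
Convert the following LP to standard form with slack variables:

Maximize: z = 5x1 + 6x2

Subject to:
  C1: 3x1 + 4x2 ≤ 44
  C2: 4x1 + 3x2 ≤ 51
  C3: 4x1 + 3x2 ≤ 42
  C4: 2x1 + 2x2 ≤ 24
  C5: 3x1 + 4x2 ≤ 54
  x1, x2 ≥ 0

max z = 5x1 + 6x2

s.t.
  3x1 + 4x2 + s1 = 44
  4x1 + 3x2 + s2 = 51
  4x1 + 3x2 + s3 = 42
  2x1 + 2x2 + s4 = 24
  3x1 + 4x2 + s5 = 54
  x1, x2, s1, s2, s3, s4, s5 ≥ 0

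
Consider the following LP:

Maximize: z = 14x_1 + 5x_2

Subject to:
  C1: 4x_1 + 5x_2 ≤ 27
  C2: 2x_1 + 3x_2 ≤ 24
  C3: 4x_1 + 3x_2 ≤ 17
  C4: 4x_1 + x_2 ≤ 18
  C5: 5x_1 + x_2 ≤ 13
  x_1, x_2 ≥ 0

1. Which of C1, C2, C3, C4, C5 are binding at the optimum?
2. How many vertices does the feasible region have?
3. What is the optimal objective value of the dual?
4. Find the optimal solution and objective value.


1. C3, C5
2. 5
3. 43
4. x_1 = 2, x_2 = 3, z = 43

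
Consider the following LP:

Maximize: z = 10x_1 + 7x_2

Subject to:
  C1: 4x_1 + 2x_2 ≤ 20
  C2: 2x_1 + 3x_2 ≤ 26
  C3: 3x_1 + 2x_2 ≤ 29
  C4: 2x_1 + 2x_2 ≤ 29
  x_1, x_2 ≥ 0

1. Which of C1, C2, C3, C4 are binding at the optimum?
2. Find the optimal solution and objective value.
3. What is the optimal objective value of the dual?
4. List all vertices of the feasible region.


1. C1, C2
2. x_1 = 1, x_2 = 8, z = 66
3. 66
4. (0, 0), (5, 0), (1, 8), (0, 8.667)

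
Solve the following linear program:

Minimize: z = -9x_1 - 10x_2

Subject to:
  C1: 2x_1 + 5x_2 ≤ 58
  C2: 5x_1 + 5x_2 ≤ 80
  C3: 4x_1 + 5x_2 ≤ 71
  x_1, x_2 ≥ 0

Evaluate the objective at each vertex of the feasible region:
  z(0, 0) = 0
  z(16, 0) = -144
  z(9, 7) = -151  ←
  z(6.5, 9) = -148.5
  z(0, 11.6) = -116
The minimum is at x_1 = 9, x_2 = 7.

x_1 = 9, x_2 = 7, z = -151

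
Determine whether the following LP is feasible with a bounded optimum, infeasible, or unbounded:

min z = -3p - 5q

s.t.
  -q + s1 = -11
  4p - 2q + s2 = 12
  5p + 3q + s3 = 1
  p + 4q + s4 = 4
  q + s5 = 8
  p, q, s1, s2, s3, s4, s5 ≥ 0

Infeasible (no feasible solution exists)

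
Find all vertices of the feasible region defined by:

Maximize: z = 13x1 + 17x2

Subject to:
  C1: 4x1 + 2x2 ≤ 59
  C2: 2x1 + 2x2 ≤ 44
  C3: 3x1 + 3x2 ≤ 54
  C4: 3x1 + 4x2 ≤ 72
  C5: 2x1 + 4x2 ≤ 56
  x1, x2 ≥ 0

(0, 0), (14.75, 0), (11.5, 6.5), (8, 10), (0, 14)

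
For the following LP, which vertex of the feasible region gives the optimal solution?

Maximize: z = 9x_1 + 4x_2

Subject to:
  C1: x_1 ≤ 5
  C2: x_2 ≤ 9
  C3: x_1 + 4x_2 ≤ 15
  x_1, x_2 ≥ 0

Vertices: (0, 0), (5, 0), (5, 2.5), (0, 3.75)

Evaluate the objective at each vertex of the feasible region:
  z(0, 0) = 0
  z(5, 0) = 45
  z(5, 2.5) = 55  ←
  z(0, 3.75) = 15
The maximum is at x_1 = 5, x_2 = 2.5.

(5, 2.5)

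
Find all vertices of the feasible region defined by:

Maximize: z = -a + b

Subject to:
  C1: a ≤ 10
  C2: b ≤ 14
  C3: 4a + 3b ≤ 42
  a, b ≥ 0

(0, 0), (10, 0), (10, 0.6667), (0, 14)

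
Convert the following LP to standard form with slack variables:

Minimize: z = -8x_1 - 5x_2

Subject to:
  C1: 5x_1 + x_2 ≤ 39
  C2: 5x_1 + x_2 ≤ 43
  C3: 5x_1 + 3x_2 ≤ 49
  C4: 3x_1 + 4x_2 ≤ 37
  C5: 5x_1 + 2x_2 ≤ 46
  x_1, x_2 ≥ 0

min z = -8x_1 - 5x_2

s.t.
  5x_1 + x_2 + s1 = 39
  5x_1 + x_2 + s2 = 43
  5x_1 + 3x_2 + s3 = 49
  3x_1 + 4x_2 + s4 = 37
  5x_1 + 2x_2 + s5 = 46
  x_1, x_2, s1, s2, s3, s4, s5 ≥ 0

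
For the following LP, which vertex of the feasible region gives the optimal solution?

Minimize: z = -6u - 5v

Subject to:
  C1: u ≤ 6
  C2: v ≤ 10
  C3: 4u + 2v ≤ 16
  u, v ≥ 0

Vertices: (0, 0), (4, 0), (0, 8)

Evaluate the objective at each vertex of the feasible region:
  z(0, 0) = 0
  z(4, 0) = -24
  z(0, 8) = -40  ←
The minimum is at u = 0, v = 8.

(0, 8)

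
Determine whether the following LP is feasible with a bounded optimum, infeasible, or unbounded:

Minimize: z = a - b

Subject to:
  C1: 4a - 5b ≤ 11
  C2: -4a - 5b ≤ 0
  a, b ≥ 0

Unbounded (objective can decrease without bound)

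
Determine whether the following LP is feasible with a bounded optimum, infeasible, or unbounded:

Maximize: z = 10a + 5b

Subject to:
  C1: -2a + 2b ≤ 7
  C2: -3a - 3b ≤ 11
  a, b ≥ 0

Unbounded (objective can increase without bound)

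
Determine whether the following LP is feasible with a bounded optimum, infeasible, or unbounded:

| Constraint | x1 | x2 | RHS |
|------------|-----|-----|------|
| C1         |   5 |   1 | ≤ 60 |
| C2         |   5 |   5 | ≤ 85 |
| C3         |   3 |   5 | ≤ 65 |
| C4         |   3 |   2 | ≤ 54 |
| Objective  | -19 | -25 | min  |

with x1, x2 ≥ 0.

Feasible with a bounded optimal solution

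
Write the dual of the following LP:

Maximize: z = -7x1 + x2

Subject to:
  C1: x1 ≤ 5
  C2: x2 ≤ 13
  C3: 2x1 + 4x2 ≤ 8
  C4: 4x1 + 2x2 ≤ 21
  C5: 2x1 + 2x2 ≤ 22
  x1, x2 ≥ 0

Primal max cᵀx s.t. Ax ≤ b, x ≥ 0  →  Dual min bᵀy s.t. Aᵀy ≥ c, y ≥ 0.

Minimize: z = 5y1 + 13y2 + 8y3 + 21y4 + 22y5

Subject to:
  y1 + 2y3 + 4y4 + 2y5 ≥ -7
  y2 + 4y3 + 2y4 + 2y5 ≥ 1
  y1, y2, y3, y4, y5 ≥ 0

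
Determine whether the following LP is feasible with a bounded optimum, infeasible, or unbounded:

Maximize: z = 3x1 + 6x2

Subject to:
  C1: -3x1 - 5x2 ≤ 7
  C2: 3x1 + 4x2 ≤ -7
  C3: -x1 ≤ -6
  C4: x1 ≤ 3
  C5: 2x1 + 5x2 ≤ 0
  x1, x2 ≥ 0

Infeasible (no feasible solution exists)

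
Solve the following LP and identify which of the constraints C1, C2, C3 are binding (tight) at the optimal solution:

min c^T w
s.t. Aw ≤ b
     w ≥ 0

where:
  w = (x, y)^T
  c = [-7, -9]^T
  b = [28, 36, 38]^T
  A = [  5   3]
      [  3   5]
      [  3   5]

At x = 2, y = 6, compute slack b - a·x for each constraint:
  C1: 28 − 28 = 0  (binding)
  C2: 36 − 36 = 0  (binding)
  C3: 38 − 36 = 2  (slack)

Optimal: x = 2, y = 6
Binding: C1, C2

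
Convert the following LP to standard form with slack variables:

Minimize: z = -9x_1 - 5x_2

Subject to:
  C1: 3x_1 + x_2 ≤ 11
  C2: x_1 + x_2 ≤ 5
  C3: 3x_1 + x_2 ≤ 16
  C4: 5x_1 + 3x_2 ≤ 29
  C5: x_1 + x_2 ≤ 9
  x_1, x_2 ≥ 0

min z = -9x_1 - 5x_2

s.t.
  3x_1 + x_2 + s1 = 11
  x_1 + x_2 + s2 = 5
  3x_1 + x_2 + s3 = 16
  5x_1 + 3x_2 + s4 = 29
  x_1 + x_2 + s5 = 9
  x_1, x_2, s1, s2, s3, s4, s5 ≥ 0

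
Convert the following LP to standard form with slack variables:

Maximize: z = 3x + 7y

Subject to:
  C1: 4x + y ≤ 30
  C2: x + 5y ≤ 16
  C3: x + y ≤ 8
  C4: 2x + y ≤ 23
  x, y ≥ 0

max z = 3x + 7y

s.t.
  4x + y + s1 = 30
  x + 5y + s2 = 16
  x + y + s3 = 8
  2x + y + s4 = 23
  x, y, s1, s2, s3, s4 ≥ 0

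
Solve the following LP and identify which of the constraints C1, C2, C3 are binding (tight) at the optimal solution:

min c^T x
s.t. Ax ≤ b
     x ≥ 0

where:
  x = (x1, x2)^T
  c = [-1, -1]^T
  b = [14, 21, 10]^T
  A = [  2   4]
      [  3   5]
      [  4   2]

At x1 = 1, x2 = 3, compute slack b - a·x for each constraint:
  C1: 14 − 14 = 0  (binding)
  C2: 21 − 18 = 3  (slack)
  C3: 10 − 10 = 0  (binding)

Optimal: x1 = 1, x2 = 3
Binding: C1, C3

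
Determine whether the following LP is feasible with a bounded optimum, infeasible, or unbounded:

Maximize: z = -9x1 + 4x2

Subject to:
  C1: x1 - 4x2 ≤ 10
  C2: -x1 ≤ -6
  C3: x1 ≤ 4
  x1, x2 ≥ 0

Infeasible (no feasible solution exists)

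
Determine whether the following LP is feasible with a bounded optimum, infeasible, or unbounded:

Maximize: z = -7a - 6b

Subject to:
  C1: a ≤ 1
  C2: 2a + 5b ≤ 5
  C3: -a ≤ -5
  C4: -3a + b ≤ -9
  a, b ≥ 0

Infeasible (no feasible solution exists)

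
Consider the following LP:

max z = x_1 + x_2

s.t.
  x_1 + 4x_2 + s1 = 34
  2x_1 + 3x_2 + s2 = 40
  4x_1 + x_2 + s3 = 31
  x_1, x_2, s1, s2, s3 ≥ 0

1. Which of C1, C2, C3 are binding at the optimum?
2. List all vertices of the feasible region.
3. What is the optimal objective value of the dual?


1. C1, C3
2. (0, 0), (7.75, 0), (6, 7), (0, 8.5)
3. 13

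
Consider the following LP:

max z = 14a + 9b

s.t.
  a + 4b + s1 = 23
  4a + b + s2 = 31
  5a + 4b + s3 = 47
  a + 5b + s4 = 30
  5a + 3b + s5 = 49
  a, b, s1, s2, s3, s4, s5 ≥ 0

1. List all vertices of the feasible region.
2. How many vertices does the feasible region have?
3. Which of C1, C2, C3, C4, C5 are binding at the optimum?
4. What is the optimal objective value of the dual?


1. (0, 0), (7.75, 0), (7, 3), (6, 4.25), (0, 5.75)
2. 5
3. C2, C3
4. 125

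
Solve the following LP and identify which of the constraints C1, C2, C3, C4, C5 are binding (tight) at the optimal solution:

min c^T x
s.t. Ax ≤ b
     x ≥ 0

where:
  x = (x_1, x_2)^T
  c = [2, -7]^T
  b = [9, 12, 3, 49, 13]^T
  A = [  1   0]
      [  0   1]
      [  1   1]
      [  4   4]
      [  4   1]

At x_1 = 0, x_2 = 3, compute slack b - a·x for each constraint:
  C1: 9 − 0 = 9  (slack)
  C2: 12 − 3 = 9  (slack)
  C3: 3 − 3 = 0  (binding)
  C4: 49 − 12 = 37  (slack)
  C5: 13 − 3 = 10  (slack)

Optimal: x_1 = 0, x_2 = 3
Binding: C3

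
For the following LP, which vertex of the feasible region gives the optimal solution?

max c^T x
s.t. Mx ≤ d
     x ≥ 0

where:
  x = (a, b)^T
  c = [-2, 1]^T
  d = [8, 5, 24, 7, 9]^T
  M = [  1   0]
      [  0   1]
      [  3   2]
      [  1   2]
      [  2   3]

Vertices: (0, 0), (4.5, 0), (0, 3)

Evaluate the objective at each vertex of the feasible region:
  z(0, 0) = 0
  z(4.5, 0) = -9
  z(0, 3) = 3  ←
The maximum is at a = 0, b = 3.

(0, 3)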